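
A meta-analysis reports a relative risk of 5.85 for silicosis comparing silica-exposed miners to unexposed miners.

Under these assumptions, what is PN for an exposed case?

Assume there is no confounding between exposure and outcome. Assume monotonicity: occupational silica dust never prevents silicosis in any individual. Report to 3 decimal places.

Under exogeneity and monotonicity, PN = (RR − 1) / RR = 1 − 1/RR.
PN = (5.85 − 1) / 5.85 = 4.85 / 5.85 ≈ 0.8291

PN ≈ 0.829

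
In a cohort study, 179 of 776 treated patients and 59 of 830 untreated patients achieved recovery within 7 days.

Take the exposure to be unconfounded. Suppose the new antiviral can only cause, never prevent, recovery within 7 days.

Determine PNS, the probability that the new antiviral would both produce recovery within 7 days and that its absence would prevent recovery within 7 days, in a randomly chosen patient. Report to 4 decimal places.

p₁ = P(outcome | exposed) = 179/776 = 0.23067
p₀ = P(outcome | unexposed) = 59/830 = 0.071084
Under exogeneity and monotonicity, PNS = p₁ − p₀.
PNS = 0.23067 − 0.071084 = 0.15959

PNS ≈ 0.1596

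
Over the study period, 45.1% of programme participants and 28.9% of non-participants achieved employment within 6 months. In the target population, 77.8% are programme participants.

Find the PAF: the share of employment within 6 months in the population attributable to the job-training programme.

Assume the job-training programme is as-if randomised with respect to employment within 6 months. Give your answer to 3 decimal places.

PAF ≈ 0.304

p₁ = 0.451, p₀ = 0.289.
Overall risk P(Y=1) = π·p₁ + (1−π)·p₀ = 0.778×0.451 + 0.222×0.289 = 0.41504.
Under exogeneity, PAF = [P(Y=1) − p₀] / P(Y=1).
PAF = (0.41504 − 0.289) / 0.41504 ≈ 0.3037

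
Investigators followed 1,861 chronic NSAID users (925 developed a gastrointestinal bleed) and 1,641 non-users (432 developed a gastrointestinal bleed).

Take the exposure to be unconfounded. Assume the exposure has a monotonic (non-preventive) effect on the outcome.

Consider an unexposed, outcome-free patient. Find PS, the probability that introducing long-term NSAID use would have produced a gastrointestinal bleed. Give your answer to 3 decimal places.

p₁ = P(outcome | exposed) = 925/1861 = 0.49704
p₀ = P(outcome | unexposed) = 432/1641 = 0.26325
Under exogeneity and monotonicity, PS = (p₁ − p₀) / (1 − p₀).
PS = (0.49704 − 0.26325) / (1 − 0.26325) = 0.23379 / 0.73675 ≈ 0.3173

PS ≈ 0.317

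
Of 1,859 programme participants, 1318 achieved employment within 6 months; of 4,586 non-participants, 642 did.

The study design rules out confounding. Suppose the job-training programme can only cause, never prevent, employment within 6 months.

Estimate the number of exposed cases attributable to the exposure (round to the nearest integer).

about 1058 cases

p₁ = P(outcome | exposed) = 1318/1859 = 0.70898
p₀ = P(outcome | unexposed) = 642/4586 = 0.13999
PN = (p₁ − p₀)/p₁ = (0.70898 − 0.13999) / 0.70898 ≈ 0.80255.
Attributable cases ≈ PN × (exposed cases) = 0.80255 × 1318 ≈ 1057.76.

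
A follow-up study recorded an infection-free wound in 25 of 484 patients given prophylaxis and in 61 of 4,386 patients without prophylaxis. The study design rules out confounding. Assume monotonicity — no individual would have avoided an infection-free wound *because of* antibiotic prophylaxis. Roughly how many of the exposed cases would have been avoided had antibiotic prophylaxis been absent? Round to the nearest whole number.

about 18 cases

p₁ = P(outcome | exposed) = 25/484 = 0.051653
p₀ = P(outcome | unexposed) = 61/4386 = 0.013908
PN = (p₁ − p₀)/p₁ = (0.051653 − 0.013908) / 0.051653 ≈ 0.73074.
Attributable cases ≈ PN × (exposed cases) = 0.73074 × 25 ≈ 18.27.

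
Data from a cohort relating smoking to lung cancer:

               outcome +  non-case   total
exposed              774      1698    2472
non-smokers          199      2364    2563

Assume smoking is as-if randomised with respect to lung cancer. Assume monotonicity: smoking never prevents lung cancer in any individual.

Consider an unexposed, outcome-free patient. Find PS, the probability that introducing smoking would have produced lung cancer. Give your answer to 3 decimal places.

p₁ = P(outcome | exposed) = 774/2472 = 0.31311
p₀ = P(outcome | unexposed) = 199/2563 = 0.077643
Under exogeneity and monotonicity, PS = (p₁ − p₀)/(1 − p₀).
PS = (0.31311 − 0.077643) / 0.92236 ≈ 0.2553

PS ≈ 0.255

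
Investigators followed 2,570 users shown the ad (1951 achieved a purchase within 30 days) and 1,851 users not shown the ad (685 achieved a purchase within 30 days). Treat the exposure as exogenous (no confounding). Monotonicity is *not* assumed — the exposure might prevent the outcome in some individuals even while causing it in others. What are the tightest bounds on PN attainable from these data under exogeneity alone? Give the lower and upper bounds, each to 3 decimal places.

p₁ = P(outcome | exposed) = 1951/2570 = 0.75914
p₀ = P(outcome | unexposed) = 685/1851 = 0.37007
Under exogeneity alone the bounds on PN are max{0,(p₁−p₀)/p₁} ≤ PN ≤ min{1,(1−p₀)/p₁}.
  lower = (p₁ − p₀)/p₁ = 0.38907 / 0.75914 ≈ 0.5125
  upper = min{1, (1 − p₀)/p₁} = 0.62993 / 0.75914 ≈ 0.8298

0.513 ≤ PN ≤ 0.830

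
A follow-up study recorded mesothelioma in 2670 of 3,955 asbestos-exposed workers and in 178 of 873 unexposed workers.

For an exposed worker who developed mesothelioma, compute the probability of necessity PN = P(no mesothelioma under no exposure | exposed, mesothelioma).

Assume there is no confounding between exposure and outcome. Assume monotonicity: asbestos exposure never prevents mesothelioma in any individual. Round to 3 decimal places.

PN ≈ 0.698

p₁ = P(outcome | exposed) = 2670/3955 = 0.67509
p₀ = P(outcome | unexposed) = 178/873 = 0.20389
Under exogeneity and monotonicity, PN = (p₁ − p₀) / p₁.
PN = (0.67509 − 0.20389) / 0.67509 = 0.4712 / 0.67509 ≈ 0.6980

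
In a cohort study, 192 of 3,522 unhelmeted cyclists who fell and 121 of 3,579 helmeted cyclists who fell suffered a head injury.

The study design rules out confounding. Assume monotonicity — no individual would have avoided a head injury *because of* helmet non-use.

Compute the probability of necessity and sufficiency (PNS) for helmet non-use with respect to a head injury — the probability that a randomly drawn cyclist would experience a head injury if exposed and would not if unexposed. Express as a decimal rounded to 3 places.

PNS ≈ 0.021

p₁ = P(outcome | exposed) = 192/3522 = 0.054514
p₀ = P(outcome | unexposed) = 121/3579 = 0.033808
Under exogeneity and monotonicity, PNS = p₁ − p₀.
PNS = 0.054514 − 0.033808 = 0.020706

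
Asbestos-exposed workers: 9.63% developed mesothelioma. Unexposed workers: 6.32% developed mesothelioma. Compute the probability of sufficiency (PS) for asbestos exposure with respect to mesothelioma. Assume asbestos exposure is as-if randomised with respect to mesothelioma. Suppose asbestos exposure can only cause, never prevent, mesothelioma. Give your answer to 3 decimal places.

p₁ = 0.0963, p₀ = 0.0632.
Under exogeneity and monotonicity, PS = (p₁ − p₀) / (1 − p₀).
PS = (0.0963 − 0.0632) / (1 − 0.0632) = 0.0331 / 0.9368 ≈ 0.0353

PS ≈ 0.035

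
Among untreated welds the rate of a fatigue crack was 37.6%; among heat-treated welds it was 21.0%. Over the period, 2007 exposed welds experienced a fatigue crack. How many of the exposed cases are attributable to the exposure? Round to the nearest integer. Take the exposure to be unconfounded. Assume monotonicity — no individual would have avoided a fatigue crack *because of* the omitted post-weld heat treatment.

about 886 cases

p₁ = 0.376, p₀ = 0.21.
PN = (p₁ − p₀)/p₁ = (0.376 − 0.21) / 0.376 ≈ 0.44149.
Attributable cases ≈ PN × (exposed cases) = 0.44149 × 2007 ≈ 886.07.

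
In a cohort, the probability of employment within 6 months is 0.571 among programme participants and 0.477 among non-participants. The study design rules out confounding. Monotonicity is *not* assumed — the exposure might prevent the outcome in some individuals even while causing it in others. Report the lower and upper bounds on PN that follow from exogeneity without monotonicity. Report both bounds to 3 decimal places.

Let p₁ = 0.571, p₀ = 0.477.
Under exogeneity alone the bounds on PN are max{0,(p₁−p₀)/p₁} ≤ PN ≤ min{1,(1−p₀)/p₁}.
  lower = (p₁ − p₀)/p₁ = 0.094 / 0.571 ≈ 0.1646
  upper = min{1, (1 − p₀)/p₁} = 0.523 / 0.571 ≈ 0.9159

0.165 ≤ PN ≤ 0.916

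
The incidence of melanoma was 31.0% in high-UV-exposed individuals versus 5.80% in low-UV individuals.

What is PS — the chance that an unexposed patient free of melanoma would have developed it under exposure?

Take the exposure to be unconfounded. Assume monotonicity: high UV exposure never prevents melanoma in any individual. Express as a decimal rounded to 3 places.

PS ≈ 0.268

p₁ = 0.31, p₀ = 0.058.
Under exogeneity and monotonicity, PS = (p₁ − p₀) / (1 − p₀).
PS = (0.31 − 0.058) / (1 − 0.058) = 0.252 / 0.942 ≈ 0.2675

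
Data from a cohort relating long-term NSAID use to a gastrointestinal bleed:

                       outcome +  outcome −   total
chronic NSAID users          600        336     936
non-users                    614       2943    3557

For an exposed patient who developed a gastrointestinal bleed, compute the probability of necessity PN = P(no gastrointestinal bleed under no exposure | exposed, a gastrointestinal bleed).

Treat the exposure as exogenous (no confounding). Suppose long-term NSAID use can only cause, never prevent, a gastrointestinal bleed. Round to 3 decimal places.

PN ≈ 0.731

p₁ = P(outcome | exposed) = 600/936 = 0.64103
p₀ = P(outcome | unexposed) = 614/3557 = 0.17262
Under exogeneity and monotonicity, PN = (p₁ − p₀)/p₁.
PN = (0.64103 − 0.17262) / 0.64103 ≈ 0.7307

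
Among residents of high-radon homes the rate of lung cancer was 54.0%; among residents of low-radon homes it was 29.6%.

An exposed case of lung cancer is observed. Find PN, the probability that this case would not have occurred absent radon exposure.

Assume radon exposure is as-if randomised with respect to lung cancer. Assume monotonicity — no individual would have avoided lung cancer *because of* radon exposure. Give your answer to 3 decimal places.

p₁ = 0.54, p₀ = 0.296.
Under exogeneity and monotonicity, PN = (p₁ − p₀) / p₁.
PN = (0.54 − 0.296) / 0.54 = 0.244 / 0.54 ≈ 0.4519

PN ≈ 0.452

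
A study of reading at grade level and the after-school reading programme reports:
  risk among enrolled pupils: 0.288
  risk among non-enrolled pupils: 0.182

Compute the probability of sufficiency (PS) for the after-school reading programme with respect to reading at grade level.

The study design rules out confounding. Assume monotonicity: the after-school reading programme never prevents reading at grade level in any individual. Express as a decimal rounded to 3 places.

Let p₁ = 0.288, p₀ = 0.182.
Under exogeneity and monotonicity, PS = (p₁ − p₀) / (1 − p₀).
PS = (0.288 − 0.182) / (1 − 0.182) = 0.106 / 0.818 ≈ 0.1296

PS ≈ 0.130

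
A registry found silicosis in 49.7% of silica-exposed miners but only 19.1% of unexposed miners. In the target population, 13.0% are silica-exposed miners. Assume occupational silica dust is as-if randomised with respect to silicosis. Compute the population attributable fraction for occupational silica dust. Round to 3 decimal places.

PAF ≈ 0.172

p₁ = 0.497, p₀ = 0.191.
Overall risk P(Y=1) = π·p₁ + (1−π)·p₀ = 0.13×0.497 + 0.87×0.191 = 0.23078.
Under exogeneity, PAF = [P(Y=1) − p₀] / P(Y=1).
PAF = (0.23078 − 0.191) / 0.23078 ≈ 0.1724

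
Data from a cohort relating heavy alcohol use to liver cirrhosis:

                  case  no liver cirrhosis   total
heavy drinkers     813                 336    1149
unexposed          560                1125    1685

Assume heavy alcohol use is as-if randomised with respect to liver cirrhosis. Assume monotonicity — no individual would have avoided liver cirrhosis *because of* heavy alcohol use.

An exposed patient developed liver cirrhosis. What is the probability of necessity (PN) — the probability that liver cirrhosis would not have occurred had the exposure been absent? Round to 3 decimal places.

p₁ = P(outcome | exposed) = 813/1149 = 0.70757
p₀ = P(outcome | unexposed) = 560/1685 = 0.33234
Under exogeneity and monotonicity, PN = (p₁ − p₀)/p₁.
PN = (0.70757 − 0.33234) / 0.70757 ≈ 0.5303

PN ≈ 0.530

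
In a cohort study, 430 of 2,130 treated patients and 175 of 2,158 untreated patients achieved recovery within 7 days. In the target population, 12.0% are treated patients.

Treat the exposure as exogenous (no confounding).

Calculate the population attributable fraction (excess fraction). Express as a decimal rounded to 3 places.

p₁ = P(outcome | exposed) = 430/2130 = 0.20188
p₀ = P(outcome | unexposed) = 175/2158 = 0.081094
Overall risk P(Y=1) = π·p₁ + (1−π)·p₀ = 0.12×0.20188 + 0.88×0.081094 = 0.095588.
Under exogeneity, PAF = [P(Y=1) − p₀] / P(Y=1).
PAF = (0.095588 − 0.081094) / 0.095588 ≈ 0.1516

PAF ≈ 0.152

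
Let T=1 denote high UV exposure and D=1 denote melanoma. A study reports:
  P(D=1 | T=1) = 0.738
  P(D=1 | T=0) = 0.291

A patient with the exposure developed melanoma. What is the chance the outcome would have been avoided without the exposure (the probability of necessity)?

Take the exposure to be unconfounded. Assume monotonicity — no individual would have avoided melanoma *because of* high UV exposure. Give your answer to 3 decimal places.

Let p₁ = 0.738, p₀ = 0.291.
Under exogeneity and monotonicity, PN = (p₁ − p₀) / p₁.
PN = (0.738 − 0.291) / 0.738 = 0.447 / 0.738 ≈ 0.6057

PN ≈ 0.606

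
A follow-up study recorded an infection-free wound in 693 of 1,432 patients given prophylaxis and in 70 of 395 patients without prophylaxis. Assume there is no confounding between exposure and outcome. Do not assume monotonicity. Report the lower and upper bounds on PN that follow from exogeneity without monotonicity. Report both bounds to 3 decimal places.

p₁ = P(outcome | exposed) = 693/1432 = 0.48394
p₀ = P(outcome | unexposed) = 70/395 = 0.17722
Under exogeneity alone the bounds on PN are max{0,(p₁−p₀)/p₁} ≤ PN ≤ min{1,(1−p₀)/p₁}.
  lower = (p₁ − p₀)/p₁ = 0.30672 / 0.48394 ≈ 0.6338
  upper = min{1, (1 − p₀)/p₁} = 0.82278 / 0.48394 ≈ 1.7002 → capped at 1

0.634 ≤ PN ≤ 1.000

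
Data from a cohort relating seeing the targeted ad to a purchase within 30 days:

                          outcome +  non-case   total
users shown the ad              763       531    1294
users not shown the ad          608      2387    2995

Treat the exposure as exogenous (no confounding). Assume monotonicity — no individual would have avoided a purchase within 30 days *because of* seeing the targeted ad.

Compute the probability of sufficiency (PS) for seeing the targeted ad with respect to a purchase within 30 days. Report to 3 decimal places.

PS ≈ 0.485

p₁ = P(outcome | exposed) = 763/1294 = 0.58964
p₀ = P(outcome | unexposed) = 608/2995 = 0.20301
Under exogeneity and monotonicity, PS = (p₁ − p₀) / (1 − p₀).
PS = (0.58964 − 0.20301) / (1 − 0.20301) = 0.38664 / 0.79699 ≈ 0.4851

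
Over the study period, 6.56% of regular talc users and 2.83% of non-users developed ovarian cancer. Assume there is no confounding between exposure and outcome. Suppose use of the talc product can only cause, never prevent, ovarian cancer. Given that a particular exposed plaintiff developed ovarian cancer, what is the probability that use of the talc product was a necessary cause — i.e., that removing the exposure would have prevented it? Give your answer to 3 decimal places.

p₁ = 0.0656, p₀ = 0.0283.
Under exogeneity and monotonicity, PN = (p₁ − p₀) / p₁.
PN = (0.0656 − 0.0283) / 0.0656 = 0.0373 / 0.0656 ≈ 0.5686

PN ≈ 0.569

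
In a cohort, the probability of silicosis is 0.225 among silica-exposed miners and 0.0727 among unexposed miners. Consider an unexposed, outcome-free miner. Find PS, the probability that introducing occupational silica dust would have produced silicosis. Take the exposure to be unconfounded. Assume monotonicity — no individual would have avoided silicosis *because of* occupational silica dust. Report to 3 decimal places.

Let p₁ = 0.225, p₀ = 0.0727.
Under exogeneity and monotonicity, PS = (p₁ − p₀) / (1 − p₀).
PS = (0.225 − 0.0727) / (1 − 0.0727) = 0.1523 / 0.9273 ≈ 0.1642

PS ≈ 0.164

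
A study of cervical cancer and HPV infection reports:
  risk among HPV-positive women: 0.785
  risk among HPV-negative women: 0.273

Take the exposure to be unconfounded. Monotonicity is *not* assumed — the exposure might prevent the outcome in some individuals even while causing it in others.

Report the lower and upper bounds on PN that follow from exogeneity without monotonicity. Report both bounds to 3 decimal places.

0.652 ≤ PN ≤ 0.926

Let p₁ = 0.785, p₀ = 0.273.
Under exogeneity alone the bounds on PN are max{0,(p₁−p₀)/p₁} ≤ PN ≤ min{1,(1−p₀)/p₁}.
  lower = (p₁ − p₀)/p₁ = 0.512 / 0.785 ≈ 0.6522
  upper = min{1, (1 − p₀)/p₁} = 0.727 / 0.785 ≈ 0.9261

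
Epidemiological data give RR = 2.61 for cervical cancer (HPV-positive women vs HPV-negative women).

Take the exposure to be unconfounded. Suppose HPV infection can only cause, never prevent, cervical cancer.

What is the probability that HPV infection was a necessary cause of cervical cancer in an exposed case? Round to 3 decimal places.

PN ≈ 0.617

Under exogeneity and monotonicity, PN = (RR − 1) / RR = 1 − 1/RR.
PN = (2.61 − 1) / 2.61 = 1.61 / 2.61 ≈ 0.6169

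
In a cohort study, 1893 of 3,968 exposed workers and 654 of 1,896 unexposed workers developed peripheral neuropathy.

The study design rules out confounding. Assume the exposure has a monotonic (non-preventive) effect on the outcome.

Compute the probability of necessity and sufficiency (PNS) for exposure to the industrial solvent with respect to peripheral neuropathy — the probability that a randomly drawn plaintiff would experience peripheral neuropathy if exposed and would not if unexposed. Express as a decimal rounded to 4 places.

PNS ≈ 0.1321

p₁ = P(outcome | exposed) = 1893/3968 = 0.47707
p₀ = P(outcome | unexposed) = 654/1896 = 0.34494
Under exogeneity and monotonicity, PNS = p₁ − p₀.
PNS = 0.47707 − 0.34494 = 0.13213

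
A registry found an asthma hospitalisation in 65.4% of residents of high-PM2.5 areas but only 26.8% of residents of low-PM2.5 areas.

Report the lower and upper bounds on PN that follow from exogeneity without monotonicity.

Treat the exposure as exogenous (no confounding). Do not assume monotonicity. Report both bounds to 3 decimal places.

0.590 ≤ PN ≤ 1.000

p₁ = 0.654, p₀ = 0.268.
Under exogeneity alone the bounds on PN are max{0,(p₁−p₀)/p₁} ≤ PN ≤ min{1,(1−p₀)/p₁}.
  lower = (p₁ − p₀)/p₁ = 0.386 / 0.654 ≈ 0.5902
  upper = min{1, (1 − p₀)/p₁} = 0.732 / 0.654 ≈ 1.1193 → capped at 1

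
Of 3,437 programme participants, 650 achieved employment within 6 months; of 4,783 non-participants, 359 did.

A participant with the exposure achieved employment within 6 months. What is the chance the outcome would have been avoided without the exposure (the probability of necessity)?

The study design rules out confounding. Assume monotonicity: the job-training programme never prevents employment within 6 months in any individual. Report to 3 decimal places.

PN ≈ 0.603

p₁ = P(outcome | exposed) = 650/3437 = 0.18912
p₀ = P(outcome | unexposed) = 359/4783 = 0.075057
Under exogeneity and monotonicity, PN = (p₁ − p₀) / p₁.
PN = (0.18912 − 0.075057) / 0.18912 = 0.11406 / 0.18912 ≈ 0.6031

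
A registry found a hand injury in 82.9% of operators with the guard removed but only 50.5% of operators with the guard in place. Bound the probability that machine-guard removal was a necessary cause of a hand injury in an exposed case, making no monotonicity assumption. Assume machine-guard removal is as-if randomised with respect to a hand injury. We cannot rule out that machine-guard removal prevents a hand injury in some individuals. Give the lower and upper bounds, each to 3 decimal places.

p₁ = 0.829, p₀ = 0.505.
Under exogeneity alone the bounds on PN are max{0,(p₁−p₀)/p₁} ≤ PN ≤ min{1,(1−p₀)/p₁}.
  lower = (p₁ − p₀)/p₁ = 0.324 / 0.829 ≈ 0.3908
  upper = min{1, (1 − p₀)/p₁} = 0.495 / 0.829 ≈ 0.5971

0.391 ≤ PN ≤ 0.597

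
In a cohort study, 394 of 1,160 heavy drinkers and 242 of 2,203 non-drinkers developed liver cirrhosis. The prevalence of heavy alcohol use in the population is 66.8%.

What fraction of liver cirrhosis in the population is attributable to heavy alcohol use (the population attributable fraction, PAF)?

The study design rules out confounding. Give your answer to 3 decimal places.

PAF ≈ 0.583

p₁ = P(outcome | exposed) = 394/1160 = 0.33966
p₀ = P(outcome | unexposed) = 242/2203 = 0.10985
Overall risk P(Y=1) = π·p₁ + (1−π)·p₀ = 0.668×0.33966 + 0.332×0.10985 = 0.26336.
Under exogeneity, PAF = [P(Y=1) − p₀] / P(Y=1).
PAF = (0.26336 − 0.10985) / 0.26336 ≈ 0.5829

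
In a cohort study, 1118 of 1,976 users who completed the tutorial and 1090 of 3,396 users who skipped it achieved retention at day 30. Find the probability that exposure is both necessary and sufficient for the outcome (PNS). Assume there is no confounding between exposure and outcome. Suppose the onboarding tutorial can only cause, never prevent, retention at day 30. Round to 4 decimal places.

p₁ = P(outcome | exposed) = 1118/1976 = 0.56579
p₀ = P(outcome | unexposed) = 1090/3396 = 0.32097
Under exogeneity and monotonicity, PNS = p₁ − p₀.
PNS = 0.56579 − 0.32097 = 0.24482

PNS ≈ 0.2448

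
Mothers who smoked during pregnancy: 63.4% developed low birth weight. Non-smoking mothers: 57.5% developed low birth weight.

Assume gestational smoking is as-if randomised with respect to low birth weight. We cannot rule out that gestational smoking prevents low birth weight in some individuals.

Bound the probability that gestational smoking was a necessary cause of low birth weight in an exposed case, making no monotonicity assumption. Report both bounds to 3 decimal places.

p₁ = 0.634, p₀ = 0.575.
Under exogeneity alone the bounds on PN are max{0,(p₁−p₀)/p₁} ≤ PN ≤ min{1,(1−p₀)/p₁}.
  lower = (p₁ − p₀)/p₁ = 0.059 / 0.634 ≈ 0.0931
  upper = min{1, (1 − p₀)/p₁} = 0.425 / 0.634 ≈ 0.6703

0.093 ≤ PN ≤ 0.670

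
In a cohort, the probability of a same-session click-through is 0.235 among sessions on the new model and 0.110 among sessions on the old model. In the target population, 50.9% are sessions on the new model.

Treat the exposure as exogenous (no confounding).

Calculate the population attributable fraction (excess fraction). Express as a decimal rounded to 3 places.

PAF ≈ 0.366

Let p₁ = 0.235, p₀ = 0.11.
Overall risk P(Y=1) = π·p₁ + (1−π)·p₀ = 0.509×0.235 + 0.491×0.11 = 0.17363.
Under exogeneity, PAF = [P(Y=1) − p₀] / P(Y=1).
PAF = (0.17363 − 0.11) / 0.17363 ≈ 0.3665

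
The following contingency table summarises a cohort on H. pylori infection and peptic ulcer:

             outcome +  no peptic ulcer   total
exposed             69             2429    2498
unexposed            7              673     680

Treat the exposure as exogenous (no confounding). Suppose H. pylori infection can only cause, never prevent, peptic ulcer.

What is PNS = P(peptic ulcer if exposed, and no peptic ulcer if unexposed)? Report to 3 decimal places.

PNS ≈ 0.017

p₁ = P(outcome | exposed) = 69/2498 = 0.027622
p₀ = P(outcome | unexposed) = 7/680 = 0.010294
Under exogeneity and monotonicity, PNS = p₁ − p₀.
PNS = 0.027622 − 0.010294 = 0.017328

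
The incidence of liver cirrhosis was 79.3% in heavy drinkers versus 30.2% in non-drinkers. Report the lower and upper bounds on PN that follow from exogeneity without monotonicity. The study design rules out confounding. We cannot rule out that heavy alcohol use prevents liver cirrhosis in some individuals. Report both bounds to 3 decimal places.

p₁ = 0.793, p₀ = 0.302.
Under exogeneity alone the bounds on PN are max{0,(p₁−p₀)/p₁} ≤ PN ≤ min{1,(1−p₀)/p₁}.
  lower = (p₁ − p₀)/p₁ = 0.491 / 0.793 ≈ 0.6192
  upper = min{1, (1 − p₀)/p₁} = 0.698 / 0.793 ≈ 0.8802

0.619 ≤ PN ≤ 0.880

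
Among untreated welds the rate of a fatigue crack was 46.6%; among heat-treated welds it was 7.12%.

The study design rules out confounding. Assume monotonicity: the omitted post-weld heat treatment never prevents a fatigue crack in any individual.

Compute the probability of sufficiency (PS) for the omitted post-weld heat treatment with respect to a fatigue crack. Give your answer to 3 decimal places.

PS ≈ 0.425

p₁ = 0.466, p₀ = 0.0712.
Under exogeneity and monotonicity, PS = (p₁ − p₀) / (1 − p₀).
PS = (0.466 − 0.0712) / (1 − 0.0712) = 0.3948 / 0.9288 ≈ 0.4251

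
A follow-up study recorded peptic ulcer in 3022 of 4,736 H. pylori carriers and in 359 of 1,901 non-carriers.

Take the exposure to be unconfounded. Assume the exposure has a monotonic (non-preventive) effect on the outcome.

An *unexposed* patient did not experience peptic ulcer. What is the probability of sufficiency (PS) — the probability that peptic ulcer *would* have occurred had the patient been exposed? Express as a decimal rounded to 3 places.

PS ≈ 0.554

p₁ = P(outcome | exposed) = 3022/4736 = 0.63809
p₀ = P(outcome | unexposed) = 359/1901 = 0.18885
Under exogeneity and monotonicity, PS = (p₁ − p₀) / (1 − p₀).
PS = (0.63809 − 0.18885) / (1 − 0.18885) = 0.44924 / 0.81115 ≈ 0.5538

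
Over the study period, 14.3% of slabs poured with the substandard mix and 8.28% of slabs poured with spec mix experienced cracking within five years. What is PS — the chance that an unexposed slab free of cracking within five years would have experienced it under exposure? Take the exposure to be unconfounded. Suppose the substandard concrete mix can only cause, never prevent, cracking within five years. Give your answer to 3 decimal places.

p₁ = 0.143, p₀ = 0.0828.
Under exogeneity and monotonicity, PS = (p₁ − p₀) / (1 − p₀).
PS = (0.143 − 0.0828) / (1 − 0.0828) = 0.0602 / 0.9172 ≈ 0.0656

PS ≈ 0.066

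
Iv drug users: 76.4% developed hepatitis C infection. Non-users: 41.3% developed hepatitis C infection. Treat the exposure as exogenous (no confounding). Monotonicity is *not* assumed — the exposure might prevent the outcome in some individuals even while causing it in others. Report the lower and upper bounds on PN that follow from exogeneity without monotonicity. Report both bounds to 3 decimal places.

0.459 ≤ PN ≤ 0.768

p₁ = 0.764, p₀ = 0.413.
Under exogeneity alone the bounds on PN are max{0,(p₁−p₀)/p₁} ≤ PN ≤ min{1,(1−p₀)/p₁}.
  lower = (p₁ − p₀)/p₁ = 0.351 / 0.764 ≈ 0.4594
  upper = min{1, (1 − p₀)/p₁} = 0.587 / 0.764 ≈ 0.7683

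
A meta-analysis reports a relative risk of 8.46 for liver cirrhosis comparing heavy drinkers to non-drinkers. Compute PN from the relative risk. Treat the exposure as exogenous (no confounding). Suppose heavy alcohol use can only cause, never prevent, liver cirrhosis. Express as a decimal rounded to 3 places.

PN ≈ 0.882

Under exogeneity and monotonicity, PN = (RR − 1) / RR = 1 − 1/RR.
PN = (8.46 − 1) / 8.46 = 7.46 / 8.46 ≈ 0.8818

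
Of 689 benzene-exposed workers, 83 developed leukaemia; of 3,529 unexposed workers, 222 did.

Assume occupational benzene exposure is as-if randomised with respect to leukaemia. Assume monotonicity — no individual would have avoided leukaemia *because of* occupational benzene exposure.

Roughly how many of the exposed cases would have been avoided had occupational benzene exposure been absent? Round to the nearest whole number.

p₁ = P(outcome | exposed) = 83/689 = 0.12046
p₀ = P(outcome | unexposed) = 222/3529 = 0.062907
PN = (p₁ − p₀)/p₁ = (0.12046 − 0.062907) / 0.12046 ≈ 0.47779.
Attributable cases ≈ PN × (exposed cases) = 0.47779 × 83 ≈ 39.66.

about 40 cases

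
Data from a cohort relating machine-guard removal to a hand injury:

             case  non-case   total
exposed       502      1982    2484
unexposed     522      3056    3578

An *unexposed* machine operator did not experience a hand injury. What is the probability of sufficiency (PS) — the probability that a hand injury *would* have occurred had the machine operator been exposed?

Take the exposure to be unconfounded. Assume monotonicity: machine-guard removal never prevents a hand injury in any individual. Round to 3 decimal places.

p₁ = P(outcome | exposed) = 502/2484 = 0.20209
p₀ = P(outcome | unexposed) = 522/3578 = 0.14589
Under exogeneity and monotonicity, PS = (p₁ − p₀) / (1 − p₀).
PS = (0.20209 − 0.14589) / (1 − 0.14589) = 0.056202 / 0.85411 ≈ 0.0658

PS ≈ 0.066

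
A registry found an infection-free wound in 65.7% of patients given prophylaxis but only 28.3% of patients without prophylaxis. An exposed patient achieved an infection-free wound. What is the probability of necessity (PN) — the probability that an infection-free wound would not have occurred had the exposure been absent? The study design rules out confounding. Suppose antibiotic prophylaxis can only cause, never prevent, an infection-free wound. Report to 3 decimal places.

p₁ = 0.657, p₀ = 0.283.
Under exogeneity and monotonicity, PN = (p₁ − p₀) / p₁.
PN = (0.657 − 0.283) / 0.657 = 0.374 / 0.657 ≈ 0.5693

PN ≈ 0.569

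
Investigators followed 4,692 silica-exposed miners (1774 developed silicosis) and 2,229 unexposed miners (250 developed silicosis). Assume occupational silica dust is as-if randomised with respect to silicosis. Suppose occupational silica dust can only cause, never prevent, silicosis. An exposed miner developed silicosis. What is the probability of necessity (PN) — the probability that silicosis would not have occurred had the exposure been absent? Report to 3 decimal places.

p₁ = P(outcome | exposed) = 1774/4692 = 0.37809
p₀ = P(outcome | unexposed) = 250/2229 = 0.11216
Under exogeneity and monotonicity, PN = (p₁ − p₀) / p₁.
PN = (0.37809 − 0.11216) / 0.37809 = 0.26593 / 0.37809 ≈ 0.7034

PN ≈ 0.703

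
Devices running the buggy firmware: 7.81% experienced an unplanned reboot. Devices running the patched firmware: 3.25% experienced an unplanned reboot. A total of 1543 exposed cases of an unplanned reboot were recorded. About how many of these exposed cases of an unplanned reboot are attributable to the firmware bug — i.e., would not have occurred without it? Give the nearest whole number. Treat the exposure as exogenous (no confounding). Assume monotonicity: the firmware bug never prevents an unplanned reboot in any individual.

p₁ = 0.0781, p₀ = 0.0325.
PN = (p₁ − p₀)/p₁ = (0.0781 − 0.0325) / 0.0781 ≈ 0.58387.
Attributable cases ≈ PN × (exposed cases) = 0.58387 × 1543 ≈ 900.91.

about 901 cases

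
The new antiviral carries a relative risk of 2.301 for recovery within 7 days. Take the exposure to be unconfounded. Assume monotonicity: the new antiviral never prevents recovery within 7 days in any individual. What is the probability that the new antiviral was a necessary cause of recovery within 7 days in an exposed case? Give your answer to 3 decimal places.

Under exogeneity and monotonicity, PN = (RR − 1) / RR = 1 − 1/RR.
PN = (2.301 − 1) / 2.301 = 1.301 / 2.301 ≈ 0.5654

PN ≈ 0.565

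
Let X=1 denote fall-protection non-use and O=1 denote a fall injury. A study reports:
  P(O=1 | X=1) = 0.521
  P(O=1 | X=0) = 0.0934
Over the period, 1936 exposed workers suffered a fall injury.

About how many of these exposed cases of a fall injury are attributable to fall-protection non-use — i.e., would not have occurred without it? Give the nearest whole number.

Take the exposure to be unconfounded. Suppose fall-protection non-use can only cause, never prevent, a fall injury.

Let p₁ = 0.521, p₀ = 0.0934.
PN = (p₁ − p₀)/p₁ = (0.521 − 0.0934) / 0.521 ≈ 0.82073.
Attributable cases ≈ PN × (exposed cases) = 0.82073 × 1936 ≈ 1588.93.

about 1589 cases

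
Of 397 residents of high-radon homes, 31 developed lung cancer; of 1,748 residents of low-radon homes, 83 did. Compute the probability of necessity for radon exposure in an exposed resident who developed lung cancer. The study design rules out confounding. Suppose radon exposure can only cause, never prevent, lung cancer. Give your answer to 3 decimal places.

p₁ = P(outcome | exposed) = 31/397 = 0.078086
p₀ = P(outcome | unexposed) = 83/1748 = 0.047483
Under exogeneity and monotonicity, PN = (p₁ − p₀) / p₁.
PN = (0.078086 − 0.047483) / 0.078086 = 0.030603 / 0.078086 ≈ 0.3919

PN ≈ 0.392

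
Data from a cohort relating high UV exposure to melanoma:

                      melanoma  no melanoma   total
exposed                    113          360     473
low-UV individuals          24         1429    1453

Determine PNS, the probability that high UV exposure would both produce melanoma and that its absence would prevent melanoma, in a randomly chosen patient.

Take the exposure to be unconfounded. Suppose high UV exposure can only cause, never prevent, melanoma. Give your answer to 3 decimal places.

p₁ = P(outcome | exposed) = 113/473 = 0.2389
p₀ = P(outcome | unexposed) = 24/1453 = 0.016518
Under exogeneity and monotonicity, PNS = p₁ − p₀.
PNS = 0.2389 − 0.016518 = 0.22238

PNS ≈ 0.222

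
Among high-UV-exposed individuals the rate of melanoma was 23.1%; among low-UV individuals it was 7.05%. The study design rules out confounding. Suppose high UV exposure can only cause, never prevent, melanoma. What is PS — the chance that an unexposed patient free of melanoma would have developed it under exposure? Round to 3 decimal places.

PS ≈ 0.173

p₁ = 0.231, p₀ = 0.0705.
Under exogeneity and monotonicity, PS = (p₁ − p₀) / (1 − p₀).
PS = (0.231 − 0.0705) / (1 − 0.0705) = 0.1605 / 0.9295 ≈ 0.1727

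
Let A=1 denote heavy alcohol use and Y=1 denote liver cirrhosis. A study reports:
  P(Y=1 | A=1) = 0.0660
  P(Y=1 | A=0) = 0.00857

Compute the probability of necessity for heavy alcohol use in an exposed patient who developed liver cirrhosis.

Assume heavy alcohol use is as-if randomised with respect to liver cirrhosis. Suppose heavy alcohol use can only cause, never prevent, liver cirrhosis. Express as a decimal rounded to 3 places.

PN ≈ 0.870

Let p₁ = 0.066, p₀ = 0.00857.
Under exogeneity and monotonicity, PN = (p₁ − p₀) / p₁.
PN = (0.066 − 0.00857) / 0.066 = 0.05743 / 0.066 ≈ 0.8702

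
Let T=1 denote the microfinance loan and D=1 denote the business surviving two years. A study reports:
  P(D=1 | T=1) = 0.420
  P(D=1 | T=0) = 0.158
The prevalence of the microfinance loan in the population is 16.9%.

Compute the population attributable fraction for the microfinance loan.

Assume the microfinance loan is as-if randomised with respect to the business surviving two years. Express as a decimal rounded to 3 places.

PAF ≈ 0.219

Let p₁ = 0.42, p₀ = 0.158.
Overall risk P(Y=1) = π·p₁ + (1−π)·p₀ = 0.169×0.42 + 0.831×0.158 = 0.20228.
Under exogeneity, PAF = [P(Y=1) − p₀] / P(Y=1).
PAF = (0.20228 − 0.158) / 0.20228 ≈ 0.2189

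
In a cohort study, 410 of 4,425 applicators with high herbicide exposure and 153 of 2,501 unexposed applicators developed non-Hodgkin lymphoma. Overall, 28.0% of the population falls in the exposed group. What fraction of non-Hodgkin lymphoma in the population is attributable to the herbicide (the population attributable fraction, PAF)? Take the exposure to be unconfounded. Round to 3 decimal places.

p₁ = P(outcome | exposed) = 410/4425 = 0.092655
p₀ = P(outcome | unexposed) = 153/2501 = 0.061176
Overall risk P(Y=1) = π·p₁ + (1−π)·p₀ = 0.28×0.092655 + 0.72×0.061176 = 0.06999.
Under exogeneity, PAF = [P(Y=1) − p₀] / P(Y=1).
PAF = (0.06999 − 0.061176) / 0.06999 ≈ 0.1259

PAF ≈ 0.126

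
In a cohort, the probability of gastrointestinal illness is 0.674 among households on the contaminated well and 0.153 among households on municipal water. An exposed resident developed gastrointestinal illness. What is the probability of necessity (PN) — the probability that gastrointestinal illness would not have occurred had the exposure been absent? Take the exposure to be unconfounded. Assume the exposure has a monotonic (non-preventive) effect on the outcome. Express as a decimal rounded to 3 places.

PN ≈ 0.773

Let p₁ = 0.674, p₀ = 0.153.
Under exogeneity and monotonicity, PN = (p₁ − p₀) / p₁.
PN = (0.674 − 0.153) / 0.674 = 0.521 / 0.674 ≈ 0.7730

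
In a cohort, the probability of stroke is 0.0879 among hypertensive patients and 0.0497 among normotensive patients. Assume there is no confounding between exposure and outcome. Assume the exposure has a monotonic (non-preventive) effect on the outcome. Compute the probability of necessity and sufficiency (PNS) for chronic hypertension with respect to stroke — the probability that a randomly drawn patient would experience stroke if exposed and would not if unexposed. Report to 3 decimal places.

PNS ≈ 0.038

Let p₁ = 0.0879, p₀ = 0.0497.
Under exogeneity and monotonicity, PNS = p₁ − p₀.
PNS = 0.0879 − 0.0497 = 0.0382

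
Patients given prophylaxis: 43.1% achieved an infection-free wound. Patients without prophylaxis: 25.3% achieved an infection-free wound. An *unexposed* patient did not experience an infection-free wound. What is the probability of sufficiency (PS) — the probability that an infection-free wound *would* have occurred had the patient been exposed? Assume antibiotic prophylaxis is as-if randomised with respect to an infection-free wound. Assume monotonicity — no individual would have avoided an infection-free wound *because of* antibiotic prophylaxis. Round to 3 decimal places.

PS ≈ 0.238

p₁ = 0.431, p₀ = 0.253.
Under exogeneity and monotonicity, PS = (p₁ − p₀) / (1 − p₀).
PS = (0.431 − 0.253) / (1 − 0.253) = 0.178 / 0.747 ≈ 0.2383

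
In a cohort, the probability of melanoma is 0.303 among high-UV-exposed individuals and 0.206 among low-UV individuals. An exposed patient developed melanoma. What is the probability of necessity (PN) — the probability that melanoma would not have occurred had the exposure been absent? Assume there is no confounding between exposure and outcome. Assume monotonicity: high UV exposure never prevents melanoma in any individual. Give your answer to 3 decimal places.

Let p₁ = 0.303, p₀ = 0.206.
Under exogeneity and monotonicity, PN = (p₁ − p₀) / p₁.
PN = (0.303 − 0.206) / 0.303 = 0.097 / 0.303 ≈ 0.3201

PN ≈ 0.320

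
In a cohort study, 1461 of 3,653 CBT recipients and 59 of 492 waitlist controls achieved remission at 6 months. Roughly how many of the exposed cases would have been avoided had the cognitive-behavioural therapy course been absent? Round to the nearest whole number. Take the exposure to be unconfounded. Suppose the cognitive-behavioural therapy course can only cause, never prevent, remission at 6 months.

p₁ = P(outcome | exposed) = 1461/3653 = 0.39995
p₀ = P(outcome | unexposed) = 59/492 = 0.11992
PN = (p₁ − p₀)/p₁ = (0.39995 − 0.11992) / 0.39995 ≈ 0.70016.
Attributable cases ≈ PN × (exposed cases) = 0.70016 × 1461 ≈ 1022.94.

about 1023 cases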